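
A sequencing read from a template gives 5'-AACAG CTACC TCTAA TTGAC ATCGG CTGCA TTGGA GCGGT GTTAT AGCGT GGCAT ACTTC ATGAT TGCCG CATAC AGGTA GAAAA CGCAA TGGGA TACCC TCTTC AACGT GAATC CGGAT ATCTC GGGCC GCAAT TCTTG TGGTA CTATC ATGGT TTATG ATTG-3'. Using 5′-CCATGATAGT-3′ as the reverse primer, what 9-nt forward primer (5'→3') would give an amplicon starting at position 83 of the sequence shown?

The reverse primer's reverse complement ACTATCATGG matches the template at positions 145–154; the product starts at position 83.
The forward primer is identical to the top strand over positions 83–91: AAACGCAAT.

5'-AAACGCAAT-3'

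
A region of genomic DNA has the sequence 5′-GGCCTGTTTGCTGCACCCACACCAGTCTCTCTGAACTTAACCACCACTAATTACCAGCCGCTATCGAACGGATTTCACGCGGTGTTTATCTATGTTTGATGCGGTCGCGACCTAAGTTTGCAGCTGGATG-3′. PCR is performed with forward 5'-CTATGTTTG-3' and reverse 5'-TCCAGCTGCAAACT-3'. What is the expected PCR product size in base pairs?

Forward primer CTATGTTTG is found on the top strand at positions 90–98.
Reverse complement of the reverse primer: AGTTTGCAGCTGGA. This occurs on the top strand at positions 115–128.
Product length = (reverse-primer end) − (forward-primer start) + 1 = 128 − 90 + 1 = 39 bp.

39 bp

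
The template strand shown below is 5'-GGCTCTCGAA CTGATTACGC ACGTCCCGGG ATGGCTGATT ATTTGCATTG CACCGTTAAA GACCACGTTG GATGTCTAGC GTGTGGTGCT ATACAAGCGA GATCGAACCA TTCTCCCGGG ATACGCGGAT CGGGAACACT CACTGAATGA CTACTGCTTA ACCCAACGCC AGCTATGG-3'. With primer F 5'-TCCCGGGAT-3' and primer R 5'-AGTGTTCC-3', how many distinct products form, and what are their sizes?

Two products: 117 bp, 27 bp

The forward primer TCCCGGGAT matches the top strand at positions 24–32, 114–122.
The reverse primer's reverse complement is GGAACACT, matching at positions 133–140.
Each forward site pairs with the reverse site to give a product ending at position 140: sizes 117, 27 bp.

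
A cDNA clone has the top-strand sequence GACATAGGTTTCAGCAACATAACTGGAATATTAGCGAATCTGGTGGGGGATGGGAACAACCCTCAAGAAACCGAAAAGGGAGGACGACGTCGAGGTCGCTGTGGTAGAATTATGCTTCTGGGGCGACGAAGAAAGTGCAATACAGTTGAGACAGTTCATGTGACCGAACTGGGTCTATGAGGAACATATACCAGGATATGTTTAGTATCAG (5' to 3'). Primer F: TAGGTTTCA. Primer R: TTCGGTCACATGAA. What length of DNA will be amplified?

164 bp

Scanning the template, TAGGTTTCA occurs at positions 5–13; this primer anneals to the bottom strand there with its 3' end pointing downstream.
Taking the reverse complement of TTCGGTCACATGAA gives TTCATGTGACCGAA, found at positions 155–168 on the template; the primer anneals here to the top strand with its 3' end pointing upstream.
The product runs from position 5 to position 168, so its length is 168 − 5 + 1 = 164 bp.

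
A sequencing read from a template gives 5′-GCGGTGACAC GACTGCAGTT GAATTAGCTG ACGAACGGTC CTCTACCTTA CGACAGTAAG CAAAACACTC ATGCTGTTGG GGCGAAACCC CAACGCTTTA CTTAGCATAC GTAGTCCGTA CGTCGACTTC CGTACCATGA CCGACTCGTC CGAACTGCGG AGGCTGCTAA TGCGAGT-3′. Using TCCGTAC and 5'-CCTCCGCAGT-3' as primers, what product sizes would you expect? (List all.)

The forward primer TCCGTAC matches the top strand at positions 115–121, 129–135.
The reverse primer's reverse complement is ACTGCGGAGG, matching at positions 154–163.
Each forward site pairs with the reverse site to give a product ending at position 163: sizes 49, 35 bp.

49 bp, 35 bp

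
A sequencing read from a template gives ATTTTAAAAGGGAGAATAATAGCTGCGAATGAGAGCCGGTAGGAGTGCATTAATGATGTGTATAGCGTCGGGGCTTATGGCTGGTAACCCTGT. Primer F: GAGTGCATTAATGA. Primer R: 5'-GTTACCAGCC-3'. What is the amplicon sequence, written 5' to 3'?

The forward primer matches the template at positions 43–56.
Taking the reverse complement of GTTACCAGCC gives GGCTGGTAAC, found at positions 79–88 on the template; the primer anneals here to the top strand with its 3' end pointing upstream.
The product is the template from position 43 through 88 (46 bp).

5'-GAGTGCATTAATGATGTGTATAGCGTCGGGGCTTATGGCTGGTAAC-3'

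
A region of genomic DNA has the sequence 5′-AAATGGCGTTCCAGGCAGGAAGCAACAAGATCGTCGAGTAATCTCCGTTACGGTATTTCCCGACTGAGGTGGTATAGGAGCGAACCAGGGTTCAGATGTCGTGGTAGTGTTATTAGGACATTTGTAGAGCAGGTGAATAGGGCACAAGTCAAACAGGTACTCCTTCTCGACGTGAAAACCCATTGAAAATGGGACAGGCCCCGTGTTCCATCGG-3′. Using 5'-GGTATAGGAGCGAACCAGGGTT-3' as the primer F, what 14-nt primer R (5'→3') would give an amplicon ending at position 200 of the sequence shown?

5'-GGCCTGTCCCATTT-3'

The forward primer binds at positions 71–92; the product's 3' end on the top strand is position 200.
The reverse primer anneals to the top strand over positions 187–200, i.e. to AAATGGGACAGGCC.
Its sequence written 5'→3' is the reverse complement: GGCCTGTCCCATTT.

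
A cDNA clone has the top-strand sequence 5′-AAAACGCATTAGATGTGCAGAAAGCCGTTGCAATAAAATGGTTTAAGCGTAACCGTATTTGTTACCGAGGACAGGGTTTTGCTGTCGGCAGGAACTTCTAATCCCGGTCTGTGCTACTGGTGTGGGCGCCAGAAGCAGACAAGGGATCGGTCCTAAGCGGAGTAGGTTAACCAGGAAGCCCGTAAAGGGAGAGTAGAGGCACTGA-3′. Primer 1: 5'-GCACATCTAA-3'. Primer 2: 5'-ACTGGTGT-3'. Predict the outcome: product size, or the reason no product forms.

Primer 1 (GCACATCTAA) has reverse complement TTAGATGTGC, which matches the top strand at positions 9–18; primer 1 anneals to the top strand there with its 3' end pointing upstream toward position 9.
Primer 2 (ACTGGTGT) matches the top strand directly at positions 116–123; it anneals to the bottom strand with its 3' end pointing downstream toward position 123.
The 3' ends diverge (primer 1 extends toward position 1, primer 2 toward position 205), so the primers never converge on a shared product.

No product — the primers' 3' ends point away from each other.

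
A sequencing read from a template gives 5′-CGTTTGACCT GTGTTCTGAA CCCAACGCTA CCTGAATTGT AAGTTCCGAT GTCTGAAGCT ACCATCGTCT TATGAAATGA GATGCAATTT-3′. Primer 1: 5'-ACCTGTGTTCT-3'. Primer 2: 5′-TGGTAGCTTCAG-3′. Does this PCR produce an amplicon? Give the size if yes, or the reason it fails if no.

Primer 1 (ACCTGTGTTCT) matches the top strand at positions 7–17; it acts as a forward primer.
Primer 2's reverse complement is CTGAAGCTACCA, matching the top strand at positions 53–64; it acts as a reverse primer.
The 3' ends face each other across positions 7–64, giving a 58 bp product.

Yes — a 58 bp product.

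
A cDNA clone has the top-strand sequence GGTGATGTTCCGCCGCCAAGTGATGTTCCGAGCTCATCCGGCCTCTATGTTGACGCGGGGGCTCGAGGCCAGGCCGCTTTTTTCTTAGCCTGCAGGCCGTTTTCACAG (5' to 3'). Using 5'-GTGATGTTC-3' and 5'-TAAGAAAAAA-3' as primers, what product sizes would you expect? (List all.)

86 bp, 68 bp

The forward primer GTGATGTTC matches the top strand at positions 2–10, 20–28.
The reverse primer's reverse complement is TTTTTTCTTA, matching at positions 78–87.
Each forward site pairs with the reverse site to give a product ending at position 87: sizes 86, 68 bp.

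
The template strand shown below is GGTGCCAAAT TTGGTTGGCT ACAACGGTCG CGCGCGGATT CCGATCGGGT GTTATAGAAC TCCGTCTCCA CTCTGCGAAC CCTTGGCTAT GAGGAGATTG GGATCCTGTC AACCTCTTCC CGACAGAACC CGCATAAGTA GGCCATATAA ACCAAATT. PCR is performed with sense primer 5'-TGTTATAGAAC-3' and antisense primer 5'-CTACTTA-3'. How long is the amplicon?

The forward primer matches the template at positions 50–60.
The reverse primer's reverse complement is TAAGTAG, which matches the template at positions 135–141.
Amplicon spans positions 50–141: 92 bp.

92 bp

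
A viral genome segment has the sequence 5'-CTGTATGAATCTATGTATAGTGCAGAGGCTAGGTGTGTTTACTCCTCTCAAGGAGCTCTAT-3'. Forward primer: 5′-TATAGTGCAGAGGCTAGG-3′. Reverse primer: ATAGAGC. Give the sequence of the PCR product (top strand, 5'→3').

Forward primer TATAGTGCAGAGGCTAGG is found on the top strand at positions 16–33.
Reverse complement of the reverse primer: GCTCTAT. This occurs on the top strand at positions 55–61.
The product is the template from position 16 through 61 (46 bp).

5'-TATAGTGCAGAGGCTAGGTGTGTTTACTCCTCTCAAGGAGCTCTAT-3'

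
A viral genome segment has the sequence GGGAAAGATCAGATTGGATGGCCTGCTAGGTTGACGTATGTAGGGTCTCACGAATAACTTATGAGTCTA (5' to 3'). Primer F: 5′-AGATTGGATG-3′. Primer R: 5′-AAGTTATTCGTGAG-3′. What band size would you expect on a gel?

50 bp

Scanning the template, AGATTGGATG occurs at positions 11–20; this primer anneals to the bottom strand there with its 3' end pointing downstream.
The reverse primer's reverse complement is CTCACGAATAACTT, which matches the template at positions 47–60.
The product runs from position 11 to position 60, so its length is 60 − 11 + 1 = 50 bp.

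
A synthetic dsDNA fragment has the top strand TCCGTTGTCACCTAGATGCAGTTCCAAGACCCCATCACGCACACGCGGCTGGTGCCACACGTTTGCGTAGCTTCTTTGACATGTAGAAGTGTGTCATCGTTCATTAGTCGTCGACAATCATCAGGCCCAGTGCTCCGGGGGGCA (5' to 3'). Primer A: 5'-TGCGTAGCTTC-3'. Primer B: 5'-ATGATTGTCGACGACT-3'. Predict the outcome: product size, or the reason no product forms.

Primer A (TGCGTAGCTTC) matches the top strand at positions 64–74; it acts as a forward primer.
Primer B's reverse complement is AGTCGTCGACAATCAT, matching the top strand at positions 106–121; it acts as a reverse primer.
The 3' ends face each other across positions 64–121, giving a 58 bp product.

Yes — a 58 bp product.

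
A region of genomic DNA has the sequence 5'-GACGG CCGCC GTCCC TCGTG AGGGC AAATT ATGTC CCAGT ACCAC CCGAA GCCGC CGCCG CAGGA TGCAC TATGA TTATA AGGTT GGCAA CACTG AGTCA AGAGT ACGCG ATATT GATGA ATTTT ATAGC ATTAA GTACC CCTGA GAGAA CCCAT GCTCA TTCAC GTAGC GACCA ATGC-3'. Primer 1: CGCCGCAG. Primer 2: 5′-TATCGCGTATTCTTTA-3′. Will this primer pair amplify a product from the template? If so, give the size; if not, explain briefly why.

Primer 2 (TATCGCGTATTCTTTA) does not match the top strand, and its reverse complement TAAAGAATACGCGATA does not match either.
With no annealing site for primer 2, no amplification occurs.

No product — primer 2 has no binding site in the template.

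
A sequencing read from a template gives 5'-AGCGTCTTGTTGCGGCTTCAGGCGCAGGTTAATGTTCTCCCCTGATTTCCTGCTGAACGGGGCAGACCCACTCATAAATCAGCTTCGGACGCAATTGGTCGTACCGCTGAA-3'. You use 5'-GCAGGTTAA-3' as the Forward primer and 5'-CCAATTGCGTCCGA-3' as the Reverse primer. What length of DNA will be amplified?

75 bp

Forward primer GCAGGTTAA is found on the top strand at positions 24–32.
The reverse primer's reverse complement is TCGGACGCAATTGG, which matches the template at positions 85–98.
The product runs from position 24 to position 98, so its length is 98 − 24 + 1 = 75 bp.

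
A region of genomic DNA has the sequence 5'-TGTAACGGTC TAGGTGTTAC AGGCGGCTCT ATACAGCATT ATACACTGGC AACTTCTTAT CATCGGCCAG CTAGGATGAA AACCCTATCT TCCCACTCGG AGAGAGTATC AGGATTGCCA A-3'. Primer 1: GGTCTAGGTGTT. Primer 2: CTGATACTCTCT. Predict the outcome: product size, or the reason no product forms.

Yes — a 106 bp product.

Primer 1 (GGTCTAGGTGTT) matches the top strand at positions 7–18; it acts as a forward primer.
Primer 2's reverse complement is AGAGAGTATCAG, matching the top strand at positions 101–112; it acts as a reverse primer.
The 3' ends face each other across positions 7–112, giving a 106 bp product.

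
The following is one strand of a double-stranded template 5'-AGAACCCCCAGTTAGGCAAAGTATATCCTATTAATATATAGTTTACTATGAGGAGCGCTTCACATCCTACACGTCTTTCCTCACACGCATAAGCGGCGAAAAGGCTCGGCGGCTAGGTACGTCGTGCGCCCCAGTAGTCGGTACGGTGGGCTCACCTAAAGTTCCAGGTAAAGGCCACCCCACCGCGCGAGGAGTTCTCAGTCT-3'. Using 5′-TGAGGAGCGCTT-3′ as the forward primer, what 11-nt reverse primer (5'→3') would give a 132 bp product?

The forward primer binds at positions 49–60, so a 132 bp product ends at position 49 + 132 − 1 = 180.
The reverse primer anneals to the top strand over positions 170–180, i.e. to AAAGGCCACCC.
Its sequence written 5'→3' is the reverse complement: GGGTGGCCTTT.

5'-GGGTGGCCTTT-3'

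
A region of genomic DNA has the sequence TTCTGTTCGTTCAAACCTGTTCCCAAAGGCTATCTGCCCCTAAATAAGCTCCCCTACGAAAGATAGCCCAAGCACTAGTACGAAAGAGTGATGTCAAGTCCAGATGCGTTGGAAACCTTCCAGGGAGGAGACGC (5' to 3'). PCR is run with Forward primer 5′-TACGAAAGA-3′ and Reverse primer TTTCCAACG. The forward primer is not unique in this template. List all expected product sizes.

The forward primer TACGAAAGA matches the top strand at positions 55–63, 79–87.
The reverse primer's reverse complement is CGTTGGAAA, matching at positions 107–115.
Each forward site pairs with the reverse site to give a product ending at position 115: sizes 61, 37 bp.

61 bp, 37 bp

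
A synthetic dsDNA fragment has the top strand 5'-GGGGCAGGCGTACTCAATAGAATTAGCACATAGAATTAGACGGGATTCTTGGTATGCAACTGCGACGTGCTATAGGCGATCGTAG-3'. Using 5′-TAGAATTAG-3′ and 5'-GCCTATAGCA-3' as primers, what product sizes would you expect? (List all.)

60 bp, 47 bp

The forward primer TAGAATTAG matches the top strand at positions 18–26, 31–39.
The reverse primer's reverse complement is TGCTATAGGC, matching at positions 68–77.
Each forward site pairs with the reverse site to give a product ending at position 77: sizes 60, 47 bp.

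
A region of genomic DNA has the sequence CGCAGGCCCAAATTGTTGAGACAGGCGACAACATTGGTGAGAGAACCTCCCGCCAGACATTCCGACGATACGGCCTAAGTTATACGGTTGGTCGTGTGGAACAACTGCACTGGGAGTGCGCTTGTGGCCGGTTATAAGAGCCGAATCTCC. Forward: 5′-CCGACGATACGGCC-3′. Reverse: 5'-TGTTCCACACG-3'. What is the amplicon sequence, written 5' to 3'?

5'-CCGACGATACGGCCTAAGTTATACGGTTGGTCGTGTGGAACA-3'

Scanning the template, CCGACGATACGGCC occurs at positions 62–75; this primer anneals to the bottom strand there with its 3' end pointing downstream.
Taking the reverse complement of TGTTCCACACG gives CGTGTGGAACA, found at positions 93–103 on the template; the primer anneals here to the top strand with its 3' end pointing upstream.
The product is the template from position 62 through 103 (42 bp).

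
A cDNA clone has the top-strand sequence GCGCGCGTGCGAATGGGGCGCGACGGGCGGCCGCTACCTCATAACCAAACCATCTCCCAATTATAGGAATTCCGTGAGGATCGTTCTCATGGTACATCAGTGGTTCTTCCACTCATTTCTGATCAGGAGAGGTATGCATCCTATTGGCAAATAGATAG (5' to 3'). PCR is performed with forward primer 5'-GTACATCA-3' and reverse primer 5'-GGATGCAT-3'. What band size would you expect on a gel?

Scanning the template, GTACATCA occurs at positions 92–99; this primer anneals to the bottom strand there with its 3' end pointing downstream.
Reverse complement of the reverse primer: ATGCATCC. This occurs on the top strand at positions 134–141.
The product runs from position 92 to position 141, so its length is 141 − 92 + 1 = 50 bp.

50 bp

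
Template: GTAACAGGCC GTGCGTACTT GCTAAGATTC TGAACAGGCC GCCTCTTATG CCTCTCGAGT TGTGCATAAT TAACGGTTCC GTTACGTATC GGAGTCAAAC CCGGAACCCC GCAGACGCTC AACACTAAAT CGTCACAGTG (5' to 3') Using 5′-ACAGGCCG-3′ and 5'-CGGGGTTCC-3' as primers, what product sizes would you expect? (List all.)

The forward primer ACAGGCCG matches the top strand at positions 4–11, 34–41.
The reverse primer's reverse complement is GGAACCCCG, matching at positions 103–111.
Each forward site pairs with the reverse site to give a product ending at position 111: sizes 108, 78 bp.

108 bp, 78 bp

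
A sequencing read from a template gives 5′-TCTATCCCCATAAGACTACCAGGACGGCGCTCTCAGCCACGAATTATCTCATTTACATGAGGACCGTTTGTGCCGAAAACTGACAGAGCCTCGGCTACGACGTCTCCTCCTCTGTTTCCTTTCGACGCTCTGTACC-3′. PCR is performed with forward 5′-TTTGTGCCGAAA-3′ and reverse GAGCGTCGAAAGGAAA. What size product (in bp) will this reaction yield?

Scanning the template, TTTGTGCCGAAA occurs at positions 67–78; this primer anneals to the bottom strand there with its 3' end pointing downstream.
Reverse complement of the reverse primer: TTTCCTTTCGACGCTC. This occurs on the top strand at positions 115–130.
The product runs from position 67 to position 130, so its length is 130 − 67 + 1 = 64 bp.

64 bp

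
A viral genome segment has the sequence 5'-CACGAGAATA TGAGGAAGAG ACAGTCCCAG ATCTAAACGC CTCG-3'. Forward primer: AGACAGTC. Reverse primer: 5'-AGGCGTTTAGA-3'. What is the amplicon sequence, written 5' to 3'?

5'-AGACAGTCCCAGATCTAAACGCCT-3'

Forward primer AGACAGTC is found on the top strand at positions 19–26.
Taking the reverse complement of AGGCGTTTAGA gives TCTAAACGCCT, found at positions 32–42 on the template; the primer anneals here to the top strand with its 3' end pointing upstream.
The product is the template from position 19 through 42 (24 bp).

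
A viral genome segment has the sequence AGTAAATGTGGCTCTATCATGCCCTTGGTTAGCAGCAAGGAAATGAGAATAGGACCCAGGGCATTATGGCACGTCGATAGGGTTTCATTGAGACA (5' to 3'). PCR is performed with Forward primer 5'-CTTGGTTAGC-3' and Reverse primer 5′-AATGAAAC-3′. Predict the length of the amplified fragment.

66 bp

Forward primer CTTGGTTAGC is found on the top strand at positions 24–33.
Reverse complement of the reverse primer: GTTTCATT. This occurs on the top strand at positions 82–89.
Product length = (reverse-primer end) − (forward-primer start) + 1 = 89 − 24 + 1 = 66 bp.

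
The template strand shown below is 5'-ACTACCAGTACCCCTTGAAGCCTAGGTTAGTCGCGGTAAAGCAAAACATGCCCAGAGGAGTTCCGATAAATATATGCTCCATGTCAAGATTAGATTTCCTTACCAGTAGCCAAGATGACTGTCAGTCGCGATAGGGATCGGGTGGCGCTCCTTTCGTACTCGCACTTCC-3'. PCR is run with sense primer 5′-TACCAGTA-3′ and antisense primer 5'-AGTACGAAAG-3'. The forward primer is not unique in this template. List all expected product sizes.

158 bp, 60 bp

The forward primer TACCAGTA matches the top strand at positions 3–10, 101–108.
The reverse primer's reverse complement is CTTTCGTACT, matching at positions 151–160.
Each forward site pairs with the reverse site to give a product ending at position 160: sizes 158, 60 bp.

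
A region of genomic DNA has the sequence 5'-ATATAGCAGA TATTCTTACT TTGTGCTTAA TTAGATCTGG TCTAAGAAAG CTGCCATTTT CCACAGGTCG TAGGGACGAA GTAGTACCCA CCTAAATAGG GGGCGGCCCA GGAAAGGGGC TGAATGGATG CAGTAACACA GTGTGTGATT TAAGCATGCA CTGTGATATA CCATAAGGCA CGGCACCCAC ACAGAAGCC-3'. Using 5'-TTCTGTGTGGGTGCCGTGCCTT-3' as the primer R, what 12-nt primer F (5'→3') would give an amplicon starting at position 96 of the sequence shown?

5'-ATAGGGGGCGGC-3'

The reverse primer's reverse complement AAGGCACGGCACCCACACAGAA matches the template at positions 175–196; the product starts at position 96.
The forward primer is identical to the top strand over positions 96–107: ATAGGGGGCGGC.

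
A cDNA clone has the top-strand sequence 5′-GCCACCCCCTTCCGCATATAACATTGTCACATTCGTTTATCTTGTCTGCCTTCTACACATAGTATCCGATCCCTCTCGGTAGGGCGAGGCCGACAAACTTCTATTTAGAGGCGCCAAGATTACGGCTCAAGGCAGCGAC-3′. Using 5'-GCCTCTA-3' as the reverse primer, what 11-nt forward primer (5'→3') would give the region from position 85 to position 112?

5'-CGAGGCCGACA-3'

The reverse primer's reverse complement TAGAGGC matches the template at positions 106–112; the product starts at position 85.
The forward primer is identical to the top strand over positions 85–95: CGAGGCCGACA.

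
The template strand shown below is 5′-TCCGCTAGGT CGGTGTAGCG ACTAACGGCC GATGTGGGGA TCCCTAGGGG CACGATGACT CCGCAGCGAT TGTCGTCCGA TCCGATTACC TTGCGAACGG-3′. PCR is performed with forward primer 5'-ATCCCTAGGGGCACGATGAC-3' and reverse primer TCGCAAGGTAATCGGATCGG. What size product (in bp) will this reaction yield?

Scanning the template, ATCCCTAGGGGCACGATGAC occurs at positions 40–59; this primer anneals to the bottom strand there with its 3' end pointing downstream.
Reverse complement of the reverse primer: CCGATCCGATTACCTTGCGA. This occurs on the top strand at positions 77–96.
The product runs from position 40 to position 96, so its length is 96 − 40 + 1 = 57 bp.

57 bp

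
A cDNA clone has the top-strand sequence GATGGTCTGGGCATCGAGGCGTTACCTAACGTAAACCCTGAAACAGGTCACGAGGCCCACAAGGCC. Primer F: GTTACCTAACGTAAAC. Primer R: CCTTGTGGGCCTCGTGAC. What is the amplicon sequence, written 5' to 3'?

The forward primer matches the template at positions 21–36.
Reverse complement of the reverse primer: GTCACGAGGCCCACAAGG. This occurs on the top strand at positions 47–64.
The product is the template from position 21 through 64 (44 bp).

5'-GTTACCTAACGTAAACCCTGAAACAGGTCACGAGGCCCACAAGG-3'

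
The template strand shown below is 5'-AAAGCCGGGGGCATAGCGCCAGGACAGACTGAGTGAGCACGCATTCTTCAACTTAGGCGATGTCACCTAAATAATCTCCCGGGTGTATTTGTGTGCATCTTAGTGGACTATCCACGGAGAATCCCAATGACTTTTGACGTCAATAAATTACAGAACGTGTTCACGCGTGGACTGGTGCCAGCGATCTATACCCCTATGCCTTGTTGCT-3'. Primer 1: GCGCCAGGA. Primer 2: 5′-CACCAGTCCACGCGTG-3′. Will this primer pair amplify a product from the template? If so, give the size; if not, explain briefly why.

Primer 1 (GCGCCAGGA) matches the top strand at positions 16–24; it acts as a forward primer.
Primer 2's reverse complement is CACGCGTGGACTGGTG, matching the top strand at positions 162–177; it acts as a reverse primer.
The 3' ends face each other across positions 16–177, giving a 162 bp product.

Yes — a 162 bp product.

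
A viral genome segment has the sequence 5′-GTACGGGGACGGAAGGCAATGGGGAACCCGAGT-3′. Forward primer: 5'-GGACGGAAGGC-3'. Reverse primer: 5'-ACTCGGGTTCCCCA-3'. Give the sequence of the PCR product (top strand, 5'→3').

Scanning the template, GGACGGAAGGC occurs at positions 7–17; this primer anneals to the bottom strand there with its 3' end pointing downstream.
Reverse complement of the reverse primer: TGGGGAACCCGAGT. This occurs on the top strand at positions 20–33.
The product is the template from position 7 through 33 (27 bp).

5'-GGACGGAAGGCAATGGGGAACCCGAGT-3'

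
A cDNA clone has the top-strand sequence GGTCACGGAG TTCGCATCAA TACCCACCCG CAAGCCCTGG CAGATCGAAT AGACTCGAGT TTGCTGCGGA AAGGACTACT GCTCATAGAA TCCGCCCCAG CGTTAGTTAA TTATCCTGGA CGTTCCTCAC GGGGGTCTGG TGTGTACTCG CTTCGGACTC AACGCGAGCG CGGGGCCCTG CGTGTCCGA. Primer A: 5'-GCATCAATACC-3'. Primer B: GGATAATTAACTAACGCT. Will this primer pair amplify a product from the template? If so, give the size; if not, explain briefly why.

Yes — a 103 bp product.

Primer A (GCATCAATACC) matches the top strand at positions 14–24; it acts as a forward primer.
Primer B's reverse complement is AGCGTTAGTTAATTATCC, matching the top strand at positions 99–116; it acts as a reverse primer.
The 3' ends face each other across positions 14–116, giving a 103 bp product.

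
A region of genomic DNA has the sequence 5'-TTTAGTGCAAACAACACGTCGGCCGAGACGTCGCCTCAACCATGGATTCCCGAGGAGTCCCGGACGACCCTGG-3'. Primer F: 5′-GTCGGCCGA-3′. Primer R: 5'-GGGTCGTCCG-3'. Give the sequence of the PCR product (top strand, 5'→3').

Scanning the template, GTCGGCCGA occurs at positions 18–26; this primer anneals to the bottom strand there with its 3' end pointing downstream.
Reverse complement of the reverse primer: CGGACGACCC. This occurs on the top strand at positions 61–70.
The product is the template from position 18 through 70 (53 bp).

5'-GTCGGCCGAGACGTCGCCTCAACCATGGATTCCCGAGGAGTCCCGGACGACCC-3'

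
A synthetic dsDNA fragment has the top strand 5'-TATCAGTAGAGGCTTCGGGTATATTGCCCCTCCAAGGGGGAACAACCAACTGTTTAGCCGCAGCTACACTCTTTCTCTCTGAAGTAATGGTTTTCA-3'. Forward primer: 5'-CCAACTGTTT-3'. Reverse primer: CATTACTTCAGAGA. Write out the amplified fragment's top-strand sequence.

Forward primer CCAACTGTTT is found on the top strand at positions 46–55.
Reverse complement of the reverse primer: TCTCTGAAGTAATG. This occurs on the top strand at positions 76–89.
The product is the template from position 46 through 89 (44 bp).

5'-CCAACTGTTTAGCCGCAGCTACACTCTTTCTCTCTGAAGTAATG-3'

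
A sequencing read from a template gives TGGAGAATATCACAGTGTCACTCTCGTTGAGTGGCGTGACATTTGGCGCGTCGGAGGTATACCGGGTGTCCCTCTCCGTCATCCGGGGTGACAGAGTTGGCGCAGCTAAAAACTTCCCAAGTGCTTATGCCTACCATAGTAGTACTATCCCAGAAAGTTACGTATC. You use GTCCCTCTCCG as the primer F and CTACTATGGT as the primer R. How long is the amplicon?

75 bp

The forward primer matches the template at positions 68–78.
Reverse complement of the reverse primer: ACCATAGTAG. This occurs on the top strand at positions 133–142.
The product runs from position 68 to position 142, so its length is 142 − 68 + 1 = 75 bp.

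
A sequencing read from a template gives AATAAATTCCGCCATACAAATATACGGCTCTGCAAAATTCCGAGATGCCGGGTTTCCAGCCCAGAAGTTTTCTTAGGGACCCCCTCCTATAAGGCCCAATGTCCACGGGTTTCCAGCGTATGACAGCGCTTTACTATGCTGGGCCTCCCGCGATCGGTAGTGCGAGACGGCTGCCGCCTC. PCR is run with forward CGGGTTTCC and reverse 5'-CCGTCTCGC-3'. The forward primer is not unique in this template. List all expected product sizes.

The forward primer CGGGTTTCC matches the top strand at positions 49–57, 106–114.
The reverse primer's reverse complement is GCGAGACGG, matching at positions 162–170.
Each forward site pairs with the reverse site to give a product ending at position 170: sizes 122, 65 bp.

122 bp, 65 bp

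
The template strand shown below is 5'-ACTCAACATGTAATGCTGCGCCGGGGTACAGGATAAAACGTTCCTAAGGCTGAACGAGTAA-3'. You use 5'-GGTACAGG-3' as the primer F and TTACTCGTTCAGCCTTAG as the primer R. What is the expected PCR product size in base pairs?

Scanning the template, GGTACAGG occurs at positions 25–32; this primer anneals to the bottom strand there with its 3' end pointing downstream.
Reverse complement of the reverse primer: CTAAGGCTGAACGAGTAA. This occurs on the top strand at positions 44–61.
The product runs from position 25 to position 61, so its length is 61 − 25 + 1 = 37 bp.

37 bp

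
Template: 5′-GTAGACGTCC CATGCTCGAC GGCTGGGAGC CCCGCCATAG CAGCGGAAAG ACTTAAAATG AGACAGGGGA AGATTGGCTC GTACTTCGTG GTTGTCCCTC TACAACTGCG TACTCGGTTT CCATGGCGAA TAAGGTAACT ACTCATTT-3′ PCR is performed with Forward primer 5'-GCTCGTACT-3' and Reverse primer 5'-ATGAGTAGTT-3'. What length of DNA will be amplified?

70 bp

Forward primer GCTCGTACT is found on the top strand at positions 77–85.
The reverse primer's reverse complement is AACTACTCAT, which matches the template at positions 137–146.
Product length = (reverse-primer end) − (forward-primer start) + 1 = 146 − 77 + 1 = 70 bp.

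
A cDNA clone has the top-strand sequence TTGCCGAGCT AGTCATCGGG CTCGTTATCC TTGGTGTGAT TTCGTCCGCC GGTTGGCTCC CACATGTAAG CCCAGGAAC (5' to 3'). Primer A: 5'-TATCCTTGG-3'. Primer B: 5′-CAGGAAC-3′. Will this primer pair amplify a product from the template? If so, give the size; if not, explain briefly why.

No product — both primers anneal to the same strand and extend in the same direction.

Primer A (TATCCTTGG) matches the top strand at positions 26–34 (3' end points downstream).
Primer B (CAGGAAC) also matches the top strand directly, at positions 73–79 — its reverse complement GTTCCTG is not present.
Both primers anneal to the bottom strand with 3' ends pointing the same way, so neither can prime synthesis back toward the other.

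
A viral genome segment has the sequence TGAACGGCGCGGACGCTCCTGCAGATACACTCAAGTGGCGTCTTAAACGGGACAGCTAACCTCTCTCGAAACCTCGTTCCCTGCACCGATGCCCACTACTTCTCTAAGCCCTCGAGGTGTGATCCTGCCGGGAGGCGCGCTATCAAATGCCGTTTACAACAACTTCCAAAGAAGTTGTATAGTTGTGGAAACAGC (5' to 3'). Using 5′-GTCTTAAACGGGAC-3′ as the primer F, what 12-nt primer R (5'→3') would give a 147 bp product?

The forward primer binds at positions 40–53, so a 147 bp product ends at position 40 + 147 − 1 = 186.
The reverse primer anneals to the top strand over positions 175–186, i.e. to TTGTATAGTTGT.
Its sequence written 5'→3' is the reverse complement: ACAACTATACAA.

5'-ACAACTATACAA-3'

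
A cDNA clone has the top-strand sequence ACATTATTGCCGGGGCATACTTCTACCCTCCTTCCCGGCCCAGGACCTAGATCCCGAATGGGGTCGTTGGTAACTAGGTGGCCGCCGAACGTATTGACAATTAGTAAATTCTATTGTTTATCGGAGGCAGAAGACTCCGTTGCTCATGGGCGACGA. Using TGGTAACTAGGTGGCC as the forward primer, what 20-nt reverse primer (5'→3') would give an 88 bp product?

5'-CGTCGCCCATGAGCAACGGA-3'

The forward primer binds at positions 68–83, so an 88 bp product ends at position 68 + 88 − 1 = 155.
The reverse primer anneals to the top strand over positions 136–155, i.e. to TCCGTTGCTCATGGGCGACG.
Its sequence written 5'→3' is the reverse complement: CGTCGCCCATGAGCAACGGA.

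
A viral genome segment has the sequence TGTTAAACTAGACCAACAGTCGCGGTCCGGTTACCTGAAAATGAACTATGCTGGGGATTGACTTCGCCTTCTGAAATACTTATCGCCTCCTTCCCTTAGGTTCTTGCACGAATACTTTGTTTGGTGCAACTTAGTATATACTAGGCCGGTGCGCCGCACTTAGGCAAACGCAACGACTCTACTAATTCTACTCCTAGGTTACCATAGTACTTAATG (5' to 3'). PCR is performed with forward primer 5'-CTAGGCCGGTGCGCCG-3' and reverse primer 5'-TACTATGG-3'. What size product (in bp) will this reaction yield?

Forward primer CTAGGCCGGTGCGCCG is found on the top strand at positions 141–156.
Reverse complement of the reverse primer: CCATAGTA. This occurs on the top strand at positions 202–209.
The product runs from position 141 to position 209, so its length is 209 − 141 + 1 = 69 bp.

69 bp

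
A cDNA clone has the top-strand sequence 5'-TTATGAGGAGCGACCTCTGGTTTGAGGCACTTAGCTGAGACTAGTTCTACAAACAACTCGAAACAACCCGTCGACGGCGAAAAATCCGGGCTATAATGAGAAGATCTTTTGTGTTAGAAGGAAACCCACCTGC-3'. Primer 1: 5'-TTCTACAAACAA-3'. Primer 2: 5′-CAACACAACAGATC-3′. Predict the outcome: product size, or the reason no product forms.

No product — primer 2 has no binding site in the template.

Primer 2 (CAACACAACAGATC) does not match the top strand, and its reverse complement GATCTGTTGTGTTG does not match either.
With no annealing site for primer 2, no amplification occurs.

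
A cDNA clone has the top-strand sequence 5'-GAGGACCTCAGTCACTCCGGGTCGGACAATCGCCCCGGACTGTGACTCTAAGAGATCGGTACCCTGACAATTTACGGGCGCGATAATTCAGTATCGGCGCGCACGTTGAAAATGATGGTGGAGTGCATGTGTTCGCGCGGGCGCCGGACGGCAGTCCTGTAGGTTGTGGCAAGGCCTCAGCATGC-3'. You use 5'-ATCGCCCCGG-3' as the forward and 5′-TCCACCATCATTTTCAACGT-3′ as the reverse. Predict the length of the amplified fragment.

The forward primer matches the template at positions 29–38.
The reverse primer's reverse complement is ACGTTGAAAATGATGGTGGA, which matches the template at positions 103–122.
The product runs from position 29 to position 122, so its length is 122 − 29 + 1 = 94 bp.

94 bp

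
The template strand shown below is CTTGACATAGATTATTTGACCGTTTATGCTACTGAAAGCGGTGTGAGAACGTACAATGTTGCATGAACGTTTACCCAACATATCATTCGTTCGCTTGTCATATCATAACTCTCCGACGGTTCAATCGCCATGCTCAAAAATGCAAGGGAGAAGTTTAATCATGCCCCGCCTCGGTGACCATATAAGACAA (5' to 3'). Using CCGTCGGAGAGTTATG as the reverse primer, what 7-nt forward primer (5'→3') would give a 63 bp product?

5'-TGTTGCA-3'

The reverse primer's reverse complement CATAACTCTCCGACGG matches the template at positions 104–119, so the product ends at position 119.
A 63 bp product then starts at position 119 − 63 + 1 = 57.
The forward primer is identical to the top strand there: TGTTGCA.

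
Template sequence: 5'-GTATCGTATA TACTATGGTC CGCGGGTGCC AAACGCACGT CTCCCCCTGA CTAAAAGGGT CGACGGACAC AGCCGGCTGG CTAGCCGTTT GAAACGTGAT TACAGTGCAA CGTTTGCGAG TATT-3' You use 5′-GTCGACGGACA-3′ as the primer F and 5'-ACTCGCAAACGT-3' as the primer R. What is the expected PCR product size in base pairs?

The forward primer matches the template at positions 59–69.
Reverse complement of the reverse primer: ACGTTTGCGAGT. This occurs on the top strand at positions 110–121.
Product length = (reverse-primer end) − (forward-primer start) + 1 = 121 − 59 + 1 = 63 bp.

63 bp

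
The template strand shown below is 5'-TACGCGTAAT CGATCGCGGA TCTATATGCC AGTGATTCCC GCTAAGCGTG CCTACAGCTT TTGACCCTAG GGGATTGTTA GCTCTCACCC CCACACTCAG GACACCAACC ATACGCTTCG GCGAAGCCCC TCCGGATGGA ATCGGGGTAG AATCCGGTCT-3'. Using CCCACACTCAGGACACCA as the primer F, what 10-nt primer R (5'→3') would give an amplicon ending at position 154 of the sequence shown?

The forward primer binds at positions 90–107; the product's 3' end on the top strand is position 154.
The reverse primer anneals to the top strand over positions 145–154, i.e. to GGGTAGAATC.
Its sequence written 5'→3' is the reverse complement: GATTCTACCC.

5'-GATTCTACCC-3'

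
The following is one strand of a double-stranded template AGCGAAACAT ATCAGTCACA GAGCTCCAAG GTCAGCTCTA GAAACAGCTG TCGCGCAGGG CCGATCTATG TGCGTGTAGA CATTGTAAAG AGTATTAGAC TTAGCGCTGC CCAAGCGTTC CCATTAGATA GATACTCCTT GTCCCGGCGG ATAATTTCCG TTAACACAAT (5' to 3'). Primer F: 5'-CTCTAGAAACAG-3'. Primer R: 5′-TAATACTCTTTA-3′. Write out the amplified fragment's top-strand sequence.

Scanning the template, CTCTAGAAACAG occurs at positions 36–47; this primer anneals to the bottom strand there with its 3' end pointing downstream.
The reverse primer's reverse complement is TAAAGAGTATTA, which matches the template at positions 86–97.
The product is the template from position 36 through 97 (62 bp).

5'-CTCTAGAAACAGCTGTCGCGCAGGGCCGATCTATGTGCGTGTAGACATTGTAAAGAGTATTA-3'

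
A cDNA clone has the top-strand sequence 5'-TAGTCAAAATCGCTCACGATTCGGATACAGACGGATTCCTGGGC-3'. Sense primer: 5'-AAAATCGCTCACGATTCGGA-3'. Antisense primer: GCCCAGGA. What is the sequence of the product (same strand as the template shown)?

5'-AAAATCGCTCACGATTCGGATACAGACGGATTCCTGGGC-3'

The forward primer matches the template at positions 6–25.
Reverse complement of the reverse primer: TCCTGGGC. This occurs on the top strand at positions 37–44.
The product is the template from position 6 through 44 (39 bp).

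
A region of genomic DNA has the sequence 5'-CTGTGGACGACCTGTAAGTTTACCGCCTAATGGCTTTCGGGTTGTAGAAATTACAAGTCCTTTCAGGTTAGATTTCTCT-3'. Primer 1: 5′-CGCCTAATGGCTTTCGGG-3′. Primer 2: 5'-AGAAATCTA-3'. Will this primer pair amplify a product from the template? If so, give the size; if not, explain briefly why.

Primer 1 (CGCCTAATGGCTTTCGGG) matches the top strand at positions 24–41; it acts as a forward primer.
Primer 2's reverse complement is TAGATTTCT, matching the top strand at positions 69–77; it acts as a reverse primer.
The 3' ends face each other across positions 24–77, giving a 54 bp product.

Yes — a 54 bp product.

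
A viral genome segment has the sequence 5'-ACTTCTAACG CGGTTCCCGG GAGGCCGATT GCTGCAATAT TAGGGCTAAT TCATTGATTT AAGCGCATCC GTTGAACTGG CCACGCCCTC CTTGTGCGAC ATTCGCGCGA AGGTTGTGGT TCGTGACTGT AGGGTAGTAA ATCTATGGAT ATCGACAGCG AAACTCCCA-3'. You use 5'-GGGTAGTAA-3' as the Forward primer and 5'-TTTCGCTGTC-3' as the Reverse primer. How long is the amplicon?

Forward primer GGGTAGTAA is found on the top strand at positions 132–140.
Reverse complement of the reverse primer: GACAGCGAAA. This occurs on the top strand at positions 154–163.
Product length = (reverse-primer end) − (forward-primer start) + 1 = 163 − 132 + 1 = 32 bp.

32 bp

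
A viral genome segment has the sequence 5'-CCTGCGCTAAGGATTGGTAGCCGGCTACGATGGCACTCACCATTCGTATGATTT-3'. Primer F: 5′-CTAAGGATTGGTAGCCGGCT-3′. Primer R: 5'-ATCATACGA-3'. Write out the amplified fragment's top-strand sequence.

The forward primer matches the template at positions 7–26.
The reverse primer's reverse complement is TCGTATGAT, which matches the template at positions 44–52.
The product is the template from position 7 through 52 (46 bp).

5'-CTAAGGATTGGTAGCCGGCTACGATGGCACTCACCATTCGTATGAT-3'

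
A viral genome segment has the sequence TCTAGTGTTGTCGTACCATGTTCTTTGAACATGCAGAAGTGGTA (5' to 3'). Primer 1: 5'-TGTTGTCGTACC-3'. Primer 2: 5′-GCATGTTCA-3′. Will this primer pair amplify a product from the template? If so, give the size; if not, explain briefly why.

Yes — a 29 bp product.

Primer 1 (TGTTGTCGTACC) matches the top strand at positions 6–17; it acts as a forward primer.
Primer 2's reverse complement is TGAACATGC, matching the top strand at positions 26–34; it acts as a reverse primer.
The 3' ends face each other across positions 6–34, giving a 29 bp product.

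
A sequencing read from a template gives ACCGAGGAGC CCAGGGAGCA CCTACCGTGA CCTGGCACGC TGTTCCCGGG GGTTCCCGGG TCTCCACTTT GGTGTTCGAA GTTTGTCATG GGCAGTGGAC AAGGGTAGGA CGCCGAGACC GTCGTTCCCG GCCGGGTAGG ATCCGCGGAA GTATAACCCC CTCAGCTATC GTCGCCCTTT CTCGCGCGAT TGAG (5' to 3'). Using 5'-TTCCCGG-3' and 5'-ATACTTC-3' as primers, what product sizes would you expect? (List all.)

112 bp, 102 bp, 30 bp

The forward primer TTCCCGG matches the top strand at positions 43–49, 53–59, 125–131.
The reverse primer's reverse complement is GAAGTAT, matching at positions 148–154.
Each forward site pairs with the reverse site to give a product ending at position 154: sizes 112, 102, 30 bp.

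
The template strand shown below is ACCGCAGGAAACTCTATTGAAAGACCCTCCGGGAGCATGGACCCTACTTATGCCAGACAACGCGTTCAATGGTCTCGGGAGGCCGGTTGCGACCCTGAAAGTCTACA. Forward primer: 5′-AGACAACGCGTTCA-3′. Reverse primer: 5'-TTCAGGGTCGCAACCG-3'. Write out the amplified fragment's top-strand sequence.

5'-AGACAACGCGTTCAATGGTCTCGGGAGGCCGGTTGCGACCCTGAA-3'

The forward primer matches the template at positions 55–68.
Taking the reverse complement of TTCAGGGTCGCAACCG gives CGGTTGCGACCCTGAA, found at positions 84–99 on the template; the primer anneals here to the top strand with its 3' end pointing upstream.
The product is the template from position 55 through 99 (45 bp).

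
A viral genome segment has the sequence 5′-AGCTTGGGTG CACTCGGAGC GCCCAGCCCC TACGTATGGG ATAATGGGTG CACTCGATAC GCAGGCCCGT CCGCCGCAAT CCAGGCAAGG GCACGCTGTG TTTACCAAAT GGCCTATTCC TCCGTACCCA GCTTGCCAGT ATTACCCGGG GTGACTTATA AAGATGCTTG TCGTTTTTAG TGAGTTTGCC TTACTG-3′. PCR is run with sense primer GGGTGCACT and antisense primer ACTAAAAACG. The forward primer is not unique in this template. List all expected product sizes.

176 bp, 136 bp

The forward primer GGGTGCACT matches the top strand at positions 6–14, 46–54.
The reverse primer's reverse complement is CGTTTTTAGT, matching at positions 172–181.
Each forward site pairs with the reverse site to give a product ending at position 181: sizes 176, 136 bp.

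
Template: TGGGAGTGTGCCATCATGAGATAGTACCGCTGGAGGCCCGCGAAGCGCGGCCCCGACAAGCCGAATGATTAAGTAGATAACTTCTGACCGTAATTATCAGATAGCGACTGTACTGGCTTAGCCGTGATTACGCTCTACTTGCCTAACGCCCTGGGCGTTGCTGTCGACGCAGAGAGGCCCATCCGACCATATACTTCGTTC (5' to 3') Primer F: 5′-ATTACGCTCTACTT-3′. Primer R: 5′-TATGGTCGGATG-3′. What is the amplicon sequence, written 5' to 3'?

5'-ATTACGCTCTACTTGCCTAACGCCCTGGGCGTTGCTGTCGACGCAGAGAGGCCCATCCGACCATA-3'

Scanning the template, ATTACGCTCTACTT occurs at positions 127–140; this primer anneals to the bottom strand there with its 3' end pointing downstream.
Reverse complement of the reverse primer: CATCCGACCATA. This occurs on the top strand at positions 180–191.
The product is the template from position 127 through 191 (65 bp).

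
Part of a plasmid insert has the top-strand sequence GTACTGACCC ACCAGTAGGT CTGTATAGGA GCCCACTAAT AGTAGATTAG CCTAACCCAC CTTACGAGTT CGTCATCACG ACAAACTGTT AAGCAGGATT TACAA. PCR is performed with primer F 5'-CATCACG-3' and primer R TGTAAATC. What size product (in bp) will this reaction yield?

Forward primer CATCACG is found on the top strand at positions 74–80.
Reverse complement of the reverse primer: GATTTACA. This occurs on the top strand at positions 97–104.
The product runs from position 74 to position 104, so its length is 104 − 74 + 1 = 31 bp.

31 bp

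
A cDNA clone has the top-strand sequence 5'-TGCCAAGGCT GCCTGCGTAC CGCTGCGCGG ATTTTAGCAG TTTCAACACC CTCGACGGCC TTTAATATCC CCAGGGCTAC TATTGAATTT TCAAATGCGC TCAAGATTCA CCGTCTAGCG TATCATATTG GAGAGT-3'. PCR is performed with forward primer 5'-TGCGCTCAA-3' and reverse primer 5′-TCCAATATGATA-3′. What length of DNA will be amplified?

37 bp

The forward primer matches the template at positions 96–104.
The reverse primer's reverse complement is TATCATATTGGA, which matches the template at positions 121–132.
The product runs from position 96 to position 132, so its length is 132 − 96 + 1 = 37 bp.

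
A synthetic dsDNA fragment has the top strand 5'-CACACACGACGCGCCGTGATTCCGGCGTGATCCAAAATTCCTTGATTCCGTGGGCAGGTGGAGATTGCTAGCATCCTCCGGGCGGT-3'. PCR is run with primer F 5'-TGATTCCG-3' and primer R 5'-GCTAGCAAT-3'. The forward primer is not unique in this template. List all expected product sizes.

56 bp, 30 bp

The forward primer TGATTCCG matches the top strand at positions 17–24, 43–50.
The reverse primer's reverse complement is ATTGCTAGC, matching at positions 64–72.
Each forward site pairs with the reverse site to give a product ending at position 72: sizes 56, 30 bp.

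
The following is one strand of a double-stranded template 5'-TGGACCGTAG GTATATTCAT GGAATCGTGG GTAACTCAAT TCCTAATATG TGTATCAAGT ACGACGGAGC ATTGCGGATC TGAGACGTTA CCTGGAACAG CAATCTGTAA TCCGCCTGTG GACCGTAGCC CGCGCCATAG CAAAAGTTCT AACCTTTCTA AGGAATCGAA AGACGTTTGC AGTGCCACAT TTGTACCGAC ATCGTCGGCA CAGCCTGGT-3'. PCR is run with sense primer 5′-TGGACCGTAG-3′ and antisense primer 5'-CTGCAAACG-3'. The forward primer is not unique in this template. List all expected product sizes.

The forward primer TGGACCGTAG matches the top strand at positions 1–10, 119–128.
The reverse primer's reverse complement is CGTTTGCAG, matching at positions 174–182.
Each forward site pairs with the reverse site to give a product ending at position 182: sizes 182, 64 bp.

182 bp, 64 bp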